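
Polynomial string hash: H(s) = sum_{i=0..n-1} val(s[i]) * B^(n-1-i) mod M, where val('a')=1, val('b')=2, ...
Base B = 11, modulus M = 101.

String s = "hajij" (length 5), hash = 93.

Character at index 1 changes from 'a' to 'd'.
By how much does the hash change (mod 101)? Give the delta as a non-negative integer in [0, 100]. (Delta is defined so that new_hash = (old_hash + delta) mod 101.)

Delta formula: (val(new) - val(old)) * B^(n-1-k) mod M
  val('d') - val('a') = 4 - 1 = 3
  B^(n-1-k) = 11^3 mod 101 = 18
  Delta = 3 * 18 mod 101 = 54

Answer: 54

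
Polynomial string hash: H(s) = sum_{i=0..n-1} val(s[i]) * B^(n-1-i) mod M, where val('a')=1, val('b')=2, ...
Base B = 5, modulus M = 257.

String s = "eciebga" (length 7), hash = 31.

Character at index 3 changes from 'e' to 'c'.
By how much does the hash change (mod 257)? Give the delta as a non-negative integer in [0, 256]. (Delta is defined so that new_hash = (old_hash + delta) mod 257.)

Delta formula: (val(new) - val(old)) * B^(n-1-k) mod M
  val('c') - val('e') = 3 - 5 = -2
  B^(n-1-k) = 5^3 mod 257 = 125
  Delta = -2 * 125 mod 257 = 7

Answer: 7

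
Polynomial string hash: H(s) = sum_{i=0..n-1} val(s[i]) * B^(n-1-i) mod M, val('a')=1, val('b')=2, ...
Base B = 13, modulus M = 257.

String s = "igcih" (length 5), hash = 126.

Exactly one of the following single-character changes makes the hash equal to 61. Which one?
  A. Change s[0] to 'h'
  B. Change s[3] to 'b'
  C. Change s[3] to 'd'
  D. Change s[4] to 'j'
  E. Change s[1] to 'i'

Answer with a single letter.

Answer: C

Derivation:
Option A: s[0]='i'->'h', delta=(8-9)*13^4 mod 257 = 223, hash=126+223 mod 257 = 92
Option B: s[3]='i'->'b', delta=(2-9)*13^1 mod 257 = 166, hash=126+166 mod 257 = 35
Option C: s[3]='i'->'d', delta=(4-9)*13^1 mod 257 = 192, hash=126+192 mod 257 = 61 <-- target
Option D: s[4]='h'->'j', delta=(10-8)*13^0 mod 257 = 2, hash=126+2 mod 257 = 128
Option E: s[1]='g'->'i', delta=(9-7)*13^3 mod 257 = 25, hash=126+25 mod 257 = 151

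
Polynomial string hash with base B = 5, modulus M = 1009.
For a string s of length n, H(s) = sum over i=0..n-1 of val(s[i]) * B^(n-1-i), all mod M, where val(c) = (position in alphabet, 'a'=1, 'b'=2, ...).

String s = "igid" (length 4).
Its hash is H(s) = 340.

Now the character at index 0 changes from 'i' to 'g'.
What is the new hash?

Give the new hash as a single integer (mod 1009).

Answer: 90

Derivation:
val('i') = 9, val('g') = 7
Position k = 0, exponent = n-1-k = 3
B^3 mod M = 5^3 mod 1009 = 125
Delta = (7 - 9) * 125 mod 1009 = 759
New hash = (340 + 759) mod 1009 = 90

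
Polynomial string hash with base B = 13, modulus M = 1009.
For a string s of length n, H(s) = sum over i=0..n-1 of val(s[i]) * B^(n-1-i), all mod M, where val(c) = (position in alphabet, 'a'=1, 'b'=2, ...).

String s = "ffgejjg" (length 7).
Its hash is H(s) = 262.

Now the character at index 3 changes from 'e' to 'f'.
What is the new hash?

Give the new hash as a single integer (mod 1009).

val('e') = 5, val('f') = 6
Position k = 3, exponent = n-1-k = 3
B^3 mod M = 13^3 mod 1009 = 179
Delta = (6 - 5) * 179 mod 1009 = 179
New hash = (262 + 179) mod 1009 = 441

Answer: 441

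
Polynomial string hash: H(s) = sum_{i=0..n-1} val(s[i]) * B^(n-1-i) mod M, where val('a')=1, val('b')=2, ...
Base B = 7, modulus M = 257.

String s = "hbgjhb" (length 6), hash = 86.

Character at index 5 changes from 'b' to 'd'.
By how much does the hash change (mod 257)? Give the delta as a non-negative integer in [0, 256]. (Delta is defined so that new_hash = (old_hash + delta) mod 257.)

Answer: 2

Derivation:
Delta formula: (val(new) - val(old)) * B^(n-1-k) mod M
  val('d') - val('b') = 4 - 2 = 2
  B^(n-1-k) = 7^0 mod 257 = 1
  Delta = 2 * 1 mod 257 = 2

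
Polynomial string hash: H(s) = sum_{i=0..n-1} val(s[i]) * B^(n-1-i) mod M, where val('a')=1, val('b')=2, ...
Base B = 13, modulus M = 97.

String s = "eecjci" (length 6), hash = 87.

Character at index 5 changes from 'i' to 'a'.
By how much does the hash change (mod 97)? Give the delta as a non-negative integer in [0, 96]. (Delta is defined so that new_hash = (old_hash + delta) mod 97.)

Delta formula: (val(new) - val(old)) * B^(n-1-k) mod M
  val('a') - val('i') = 1 - 9 = -8
  B^(n-1-k) = 13^0 mod 97 = 1
  Delta = -8 * 1 mod 97 = 89

Answer: 89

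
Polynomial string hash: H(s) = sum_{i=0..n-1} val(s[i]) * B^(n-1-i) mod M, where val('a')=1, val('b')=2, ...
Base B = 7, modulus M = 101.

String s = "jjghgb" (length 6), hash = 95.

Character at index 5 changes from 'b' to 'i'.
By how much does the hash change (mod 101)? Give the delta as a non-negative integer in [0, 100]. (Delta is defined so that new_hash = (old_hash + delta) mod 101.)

Delta formula: (val(new) - val(old)) * B^(n-1-k) mod M
  val('i') - val('b') = 9 - 2 = 7
  B^(n-1-k) = 7^0 mod 101 = 1
  Delta = 7 * 1 mod 101 = 7

Answer: 7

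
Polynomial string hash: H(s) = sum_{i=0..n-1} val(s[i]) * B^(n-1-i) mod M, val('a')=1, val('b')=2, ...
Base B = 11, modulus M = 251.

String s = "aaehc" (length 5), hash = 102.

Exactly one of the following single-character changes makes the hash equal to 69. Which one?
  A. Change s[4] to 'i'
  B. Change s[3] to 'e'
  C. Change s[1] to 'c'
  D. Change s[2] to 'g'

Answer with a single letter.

Answer: B

Derivation:
Option A: s[4]='c'->'i', delta=(9-3)*11^0 mod 251 = 6, hash=102+6 mod 251 = 108
Option B: s[3]='h'->'e', delta=(5-8)*11^1 mod 251 = 218, hash=102+218 mod 251 = 69 <-- target
Option C: s[1]='a'->'c', delta=(3-1)*11^3 mod 251 = 152, hash=102+152 mod 251 = 3
Option D: s[2]='e'->'g', delta=(7-5)*11^2 mod 251 = 242, hash=102+242 mod 251 = 93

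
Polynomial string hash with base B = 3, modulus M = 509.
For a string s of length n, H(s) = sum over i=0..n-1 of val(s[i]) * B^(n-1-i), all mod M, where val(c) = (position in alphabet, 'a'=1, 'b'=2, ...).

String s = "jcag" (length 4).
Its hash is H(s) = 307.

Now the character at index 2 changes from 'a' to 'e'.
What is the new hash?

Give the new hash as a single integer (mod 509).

Answer: 319

Derivation:
val('a') = 1, val('e') = 5
Position k = 2, exponent = n-1-k = 1
B^1 mod M = 3^1 mod 509 = 3
Delta = (5 - 1) * 3 mod 509 = 12
New hash = (307 + 12) mod 509 = 319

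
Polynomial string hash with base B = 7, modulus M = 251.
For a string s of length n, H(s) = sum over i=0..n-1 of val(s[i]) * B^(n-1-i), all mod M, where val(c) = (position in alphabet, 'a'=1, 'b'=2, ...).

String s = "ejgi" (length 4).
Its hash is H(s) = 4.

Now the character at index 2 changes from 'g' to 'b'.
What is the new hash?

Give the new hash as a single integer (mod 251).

Answer: 220

Derivation:
val('g') = 7, val('b') = 2
Position k = 2, exponent = n-1-k = 1
B^1 mod M = 7^1 mod 251 = 7
Delta = (2 - 7) * 7 mod 251 = 216
New hash = (4 + 216) mod 251 = 220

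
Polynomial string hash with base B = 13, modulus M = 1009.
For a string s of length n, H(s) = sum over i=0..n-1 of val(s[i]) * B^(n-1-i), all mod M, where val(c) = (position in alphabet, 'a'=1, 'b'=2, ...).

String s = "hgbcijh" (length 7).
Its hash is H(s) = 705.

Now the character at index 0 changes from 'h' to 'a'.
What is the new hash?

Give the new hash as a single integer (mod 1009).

val('h') = 8, val('a') = 1
Position k = 0, exponent = n-1-k = 6
B^6 mod M = 13^6 mod 1009 = 762
Delta = (1 - 8) * 762 mod 1009 = 720
New hash = (705 + 720) mod 1009 = 416

Answer: 416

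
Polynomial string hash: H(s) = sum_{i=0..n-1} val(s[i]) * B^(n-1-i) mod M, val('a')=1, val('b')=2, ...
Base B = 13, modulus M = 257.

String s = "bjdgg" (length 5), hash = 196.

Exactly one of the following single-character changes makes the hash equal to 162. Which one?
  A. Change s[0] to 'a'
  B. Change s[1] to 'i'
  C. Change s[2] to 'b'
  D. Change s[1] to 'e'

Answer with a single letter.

Answer: A

Derivation:
Option A: s[0]='b'->'a', delta=(1-2)*13^4 mod 257 = 223, hash=196+223 mod 257 = 162 <-- target
Option B: s[1]='j'->'i', delta=(9-10)*13^3 mod 257 = 116, hash=196+116 mod 257 = 55
Option C: s[2]='d'->'b', delta=(2-4)*13^2 mod 257 = 176, hash=196+176 mod 257 = 115
Option D: s[1]='j'->'e', delta=(5-10)*13^3 mod 257 = 66, hash=196+66 mod 257 = 5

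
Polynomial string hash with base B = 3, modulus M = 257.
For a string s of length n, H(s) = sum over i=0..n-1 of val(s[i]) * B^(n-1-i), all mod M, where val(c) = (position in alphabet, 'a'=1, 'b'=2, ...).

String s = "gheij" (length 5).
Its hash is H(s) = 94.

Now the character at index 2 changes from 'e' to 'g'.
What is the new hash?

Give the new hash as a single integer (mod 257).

Answer: 112

Derivation:
val('e') = 5, val('g') = 7
Position k = 2, exponent = n-1-k = 2
B^2 mod M = 3^2 mod 257 = 9
Delta = (7 - 5) * 9 mod 257 = 18
New hash = (94 + 18) mod 257 = 112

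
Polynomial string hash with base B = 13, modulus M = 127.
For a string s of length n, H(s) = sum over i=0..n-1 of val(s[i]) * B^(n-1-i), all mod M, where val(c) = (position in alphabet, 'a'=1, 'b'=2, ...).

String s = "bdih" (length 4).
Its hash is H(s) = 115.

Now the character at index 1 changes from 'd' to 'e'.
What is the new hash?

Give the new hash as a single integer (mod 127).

val('d') = 4, val('e') = 5
Position k = 1, exponent = n-1-k = 2
B^2 mod M = 13^2 mod 127 = 42
Delta = (5 - 4) * 42 mod 127 = 42
New hash = (115 + 42) mod 127 = 30

Answer: 30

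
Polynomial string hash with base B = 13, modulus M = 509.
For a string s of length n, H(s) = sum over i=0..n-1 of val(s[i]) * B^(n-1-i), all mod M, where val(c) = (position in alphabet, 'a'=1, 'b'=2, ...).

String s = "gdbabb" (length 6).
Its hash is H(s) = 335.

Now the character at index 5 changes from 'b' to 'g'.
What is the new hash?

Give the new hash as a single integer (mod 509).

val('b') = 2, val('g') = 7
Position k = 5, exponent = n-1-k = 0
B^0 mod M = 13^0 mod 509 = 1
Delta = (7 - 2) * 1 mod 509 = 5
New hash = (335 + 5) mod 509 = 340

Answer: 340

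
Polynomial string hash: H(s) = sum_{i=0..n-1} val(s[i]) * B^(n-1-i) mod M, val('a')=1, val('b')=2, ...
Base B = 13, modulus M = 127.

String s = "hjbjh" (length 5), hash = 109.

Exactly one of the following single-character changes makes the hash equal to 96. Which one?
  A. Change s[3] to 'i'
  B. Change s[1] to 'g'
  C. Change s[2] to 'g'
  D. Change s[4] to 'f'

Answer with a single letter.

Answer: A

Derivation:
Option A: s[3]='j'->'i', delta=(9-10)*13^1 mod 127 = 114, hash=109+114 mod 127 = 96 <-- target
Option B: s[1]='j'->'g', delta=(7-10)*13^3 mod 127 = 13, hash=109+13 mod 127 = 122
Option C: s[2]='b'->'g', delta=(7-2)*13^2 mod 127 = 83, hash=109+83 mod 127 = 65
Option D: s[4]='h'->'f', delta=(6-8)*13^0 mod 127 = 125, hash=109+125 mod 127 = 107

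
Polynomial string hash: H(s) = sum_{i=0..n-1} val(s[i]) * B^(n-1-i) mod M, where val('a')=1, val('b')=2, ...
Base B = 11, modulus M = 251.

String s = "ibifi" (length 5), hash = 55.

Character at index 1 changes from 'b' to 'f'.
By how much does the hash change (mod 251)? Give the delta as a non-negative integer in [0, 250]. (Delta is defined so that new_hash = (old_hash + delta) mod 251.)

Answer: 53

Derivation:
Delta formula: (val(new) - val(old)) * B^(n-1-k) mod M
  val('f') - val('b') = 6 - 2 = 4
  B^(n-1-k) = 11^3 mod 251 = 76
  Delta = 4 * 76 mod 251 = 53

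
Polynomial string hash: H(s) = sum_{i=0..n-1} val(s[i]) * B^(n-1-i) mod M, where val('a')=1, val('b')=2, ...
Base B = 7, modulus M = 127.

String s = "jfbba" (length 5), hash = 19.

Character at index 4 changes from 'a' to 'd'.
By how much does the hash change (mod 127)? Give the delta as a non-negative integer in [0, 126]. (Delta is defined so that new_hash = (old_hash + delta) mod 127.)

Answer: 3

Derivation:
Delta formula: (val(new) - val(old)) * B^(n-1-k) mod M
  val('d') - val('a') = 4 - 1 = 3
  B^(n-1-k) = 7^0 mod 127 = 1
  Delta = 3 * 1 mod 127 = 3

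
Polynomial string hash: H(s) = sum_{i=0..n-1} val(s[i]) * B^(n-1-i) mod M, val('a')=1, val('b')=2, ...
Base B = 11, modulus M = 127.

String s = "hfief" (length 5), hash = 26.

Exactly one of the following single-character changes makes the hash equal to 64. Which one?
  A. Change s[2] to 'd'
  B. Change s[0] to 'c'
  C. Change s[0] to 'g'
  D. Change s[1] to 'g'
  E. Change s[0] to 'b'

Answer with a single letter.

Option A: s[2]='i'->'d', delta=(4-9)*11^2 mod 127 = 30, hash=26+30 mod 127 = 56
Option B: s[0]='h'->'c', delta=(3-8)*11^4 mod 127 = 74, hash=26+74 mod 127 = 100
Option C: s[0]='h'->'g', delta=(7-8)*11^4 mod 127 = 91, hash=26+91 mod 127 = 117
Option D: s[1]='f'->'g', delta=(7-6)*11^3 mod 127 = 61, hash=26+61 mod 127 = 87
Option E: s[0]='h'->'b', delta=(2-8)*11^4 mod 127 = 38, hash=26+38 mod 127 = 64 <-- target

Answer: E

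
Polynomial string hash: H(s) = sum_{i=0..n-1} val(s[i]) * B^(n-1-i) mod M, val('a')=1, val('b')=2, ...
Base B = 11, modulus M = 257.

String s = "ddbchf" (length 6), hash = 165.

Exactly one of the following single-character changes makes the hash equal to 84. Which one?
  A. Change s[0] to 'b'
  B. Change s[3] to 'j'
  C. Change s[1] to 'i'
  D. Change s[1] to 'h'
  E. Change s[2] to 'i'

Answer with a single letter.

Answer: A

Derivation:
Option A: s[0]='d'->'b', delta=(2-4)*11^5 mod 257 = 176, hash=165+176 mod 257 = 84 <-- target
Option B: s[3]='c'->'j', delta=(10-3)*11^2 mod 257 = 76, hash=165+76 mod 257 = 241
Option C: s[1]='d'->'i', delta=(9-4)*11^4 mod 257 = 217, hash=165+217 mod 257 = 125
Option D: s[1]='d'->'h', delta=(8-4)*11^4 mod 257 = 225, hash=165+225 mod 257 = 133
Option E: s[2]='b'->'i', delta=(9-2)*11^3 mod 257 = 65, hash=165+65 mod 257 = 230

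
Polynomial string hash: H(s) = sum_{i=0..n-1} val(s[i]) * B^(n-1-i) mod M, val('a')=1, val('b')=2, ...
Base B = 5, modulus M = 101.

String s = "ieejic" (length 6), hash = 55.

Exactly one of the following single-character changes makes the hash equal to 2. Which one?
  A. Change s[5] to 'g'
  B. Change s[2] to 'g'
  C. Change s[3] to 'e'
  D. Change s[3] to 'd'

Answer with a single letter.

Answer: B

Derivation:
Option A: s[5]='c'->'g', delta=(7-3)*5^0 mod 101 = 4, hash=55+4 mod 101 = 59
Option B: s[2]='e'->'g', delta=(7-5)*5^3 mod 101 = 48, hash=55+48 mod 101 = 2 <-- target
Option C: s[3]='j'->'e', delta=(5-10)*5^2 mod 101 = 77, hash=55+77 mod 101 = 31
Option D: s[3]='j'->'d', delta=(4-10)*5^2 mod 101 = 52, hash=55+52 mod 101 = 6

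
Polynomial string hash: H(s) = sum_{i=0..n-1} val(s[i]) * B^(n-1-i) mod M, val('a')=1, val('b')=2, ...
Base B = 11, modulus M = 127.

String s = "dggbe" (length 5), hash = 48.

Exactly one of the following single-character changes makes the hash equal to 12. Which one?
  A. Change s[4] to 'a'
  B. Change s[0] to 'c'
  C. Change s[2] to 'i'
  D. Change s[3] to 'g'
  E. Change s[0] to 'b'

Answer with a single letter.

Answer: B

Derivation:
Option A: s[4]='e'->'a', delta=(1-5)*11^0 mod 127 = 123, hash=48+123 mod 127 = 44
Option B: s[0]='d'->'c', delta=(3-4)*11^4 mod 127 = 91, hash=48+91 mod 127 = 12 <-- target
Option C: s[2]='g'->'i', delta=(9-7)*11^2 mod 127 = 115, hash=48+115 mod 127 = 36
Option D: s[3]='b'->'g', delta=(7-2)*11^1 mod 127 = 55, hash=48+55 mod 127 = 103
Option E: s[0]='d'->'b', delta=(2-4)*11^4 mod 127 = 55, hash=48+55 mod 127 = 103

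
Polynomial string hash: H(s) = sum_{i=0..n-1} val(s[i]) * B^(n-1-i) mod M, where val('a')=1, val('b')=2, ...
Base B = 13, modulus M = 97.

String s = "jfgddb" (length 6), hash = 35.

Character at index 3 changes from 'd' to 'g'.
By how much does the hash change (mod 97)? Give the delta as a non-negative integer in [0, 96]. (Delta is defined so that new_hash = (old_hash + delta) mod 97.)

Answer: 22

Derivation:
Delta formula: (val(new) - val(old)) * B^(n-1-k) mod M
  val('g') - val('d') = 7 - 4 = 3
  B^(n-1-k) = 13^2 mod 97 = 72
  Delta = 3 * 72 mod 97 = 22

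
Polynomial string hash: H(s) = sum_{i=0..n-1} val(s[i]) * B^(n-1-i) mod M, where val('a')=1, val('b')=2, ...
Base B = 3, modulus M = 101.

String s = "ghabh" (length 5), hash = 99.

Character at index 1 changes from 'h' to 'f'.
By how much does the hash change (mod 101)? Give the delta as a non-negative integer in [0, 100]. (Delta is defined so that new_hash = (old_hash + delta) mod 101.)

Answer: 47

Derivation:
Delta formula: (val(new) - val(old)) * B^(n-1-k) mod M
  val('f') - val('h') = 6 - 8 = -2
  B^(n-1-k) = 3^3 mod 101 = 27
  Delta = -2 * 27 mod 101 = 47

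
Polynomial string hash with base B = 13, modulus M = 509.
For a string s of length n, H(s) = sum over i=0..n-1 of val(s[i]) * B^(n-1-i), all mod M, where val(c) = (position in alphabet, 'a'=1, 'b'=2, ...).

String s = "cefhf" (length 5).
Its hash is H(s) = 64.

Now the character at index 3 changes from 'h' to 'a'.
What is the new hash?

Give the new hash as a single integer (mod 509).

val('h') = 8, val('a') = 1
Position k = 3, exponent = n-1-k = 1
B^1 mod M = 13^1 mod 509 = 13
Delta = (1 - 8) * 13 mod 509 = 418
New hash = (64 + 418) mod 509 = 482

Answer: 482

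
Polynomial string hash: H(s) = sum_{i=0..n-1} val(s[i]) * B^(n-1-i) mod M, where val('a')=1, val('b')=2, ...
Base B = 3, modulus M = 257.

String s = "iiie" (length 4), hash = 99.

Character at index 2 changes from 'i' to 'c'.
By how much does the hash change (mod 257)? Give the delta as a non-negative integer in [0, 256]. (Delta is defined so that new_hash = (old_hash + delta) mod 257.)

Answer: 239

Derivation:
Delta formula: (val(new) - val(old)) * B^(n-1-k) mod M
  val('c') - val('i') = 3 - 9 = -6
  B^(n-1-k) = 3^1 mod 257 = 3
  Delta = -6 * 3 mod 257 = 239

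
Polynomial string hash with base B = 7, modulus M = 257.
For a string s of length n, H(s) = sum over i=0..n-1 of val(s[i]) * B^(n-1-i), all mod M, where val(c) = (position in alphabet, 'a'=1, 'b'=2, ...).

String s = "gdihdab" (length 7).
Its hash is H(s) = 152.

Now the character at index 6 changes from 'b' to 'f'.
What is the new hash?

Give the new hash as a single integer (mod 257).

val('b') = 2, val('f') = 6
Position k = 6, exponent = n-1-k = 0
B^0 mod M = 7^0 mod 257 = 1
Delta = (6 - 2) * 1 mod 257 = 4
New hash = (152 + 4) mod 257 = 156

Answer: 156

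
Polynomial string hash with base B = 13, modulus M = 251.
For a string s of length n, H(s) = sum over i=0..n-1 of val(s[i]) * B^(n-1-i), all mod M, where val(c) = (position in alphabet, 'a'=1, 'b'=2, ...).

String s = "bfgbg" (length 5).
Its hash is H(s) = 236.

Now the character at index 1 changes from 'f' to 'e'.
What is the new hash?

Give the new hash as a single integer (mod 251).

val('f') = 6, val('e') = 5
Position k = 1, exponent = n-1-k = 3
B^3 mod M = 13^3 mod 251 = 189
Delta = (5 - 6) * 189 mod 251 = 62
New hash = (236 + 62) mod 251 = 47

Answer: 47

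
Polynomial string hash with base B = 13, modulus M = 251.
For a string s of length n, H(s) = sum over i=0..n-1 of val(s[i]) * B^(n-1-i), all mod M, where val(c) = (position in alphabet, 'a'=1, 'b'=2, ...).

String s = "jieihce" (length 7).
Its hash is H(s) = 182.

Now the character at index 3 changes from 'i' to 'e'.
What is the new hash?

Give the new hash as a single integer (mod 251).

Answer: 179

Derivation:
val('i') = 9, val('e') = 5
Position k = 3, exponent = n-1-k = 3
B^3 mod M = 13^3 mod 251 = 189
Delta = (5 - 9) * 189 mod 251 = 248
New hash = (182 + 248) mod 251 = 179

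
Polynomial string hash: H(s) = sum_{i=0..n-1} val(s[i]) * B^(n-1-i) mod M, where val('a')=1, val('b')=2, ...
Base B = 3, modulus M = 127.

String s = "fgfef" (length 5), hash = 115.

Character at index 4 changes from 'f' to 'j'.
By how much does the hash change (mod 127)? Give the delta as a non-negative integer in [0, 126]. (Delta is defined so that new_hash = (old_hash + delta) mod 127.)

Answer: 4

Derivation:
Delta formula: (val(new) - val(old)) * B^(n-1-k) mod M
  val('j') - val('f') = 10 - 6 = 4
  B^(n-1-k) = 3^0 mod 127 = 1
  Delta = 4 * 1 mod 127 = 4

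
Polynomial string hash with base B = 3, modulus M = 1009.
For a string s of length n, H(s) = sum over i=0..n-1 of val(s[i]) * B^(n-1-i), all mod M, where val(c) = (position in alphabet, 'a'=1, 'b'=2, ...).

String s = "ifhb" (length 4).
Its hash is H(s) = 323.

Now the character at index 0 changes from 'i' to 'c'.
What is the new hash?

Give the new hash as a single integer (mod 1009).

Answer: 161

Derivation:
val('i') = 9, val('c') = 3
Position k = 0, exponent = n-1-k = 3
B^3 mod M = 3^3 mod 1009 = 27
Delta = (3 - 9) * 27 mod 1009 = 847
New hash = (323 + 847) mod 1009 = 161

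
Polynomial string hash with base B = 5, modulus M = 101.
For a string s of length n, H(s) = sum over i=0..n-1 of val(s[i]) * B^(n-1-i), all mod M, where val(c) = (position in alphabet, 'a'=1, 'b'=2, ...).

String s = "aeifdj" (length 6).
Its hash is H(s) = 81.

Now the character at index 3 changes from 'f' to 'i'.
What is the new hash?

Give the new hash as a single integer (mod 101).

Answer: 55

Derivation:
val('f') = 6, val('i') = 9
Position k = 3, exponent = n-1-k = 2
B^2 mod M = 5^2 mod 101 = 25
Delta = (9 - 6) * 25 mod 101 = 75
New hash = (81 + 75) mod 101 = 55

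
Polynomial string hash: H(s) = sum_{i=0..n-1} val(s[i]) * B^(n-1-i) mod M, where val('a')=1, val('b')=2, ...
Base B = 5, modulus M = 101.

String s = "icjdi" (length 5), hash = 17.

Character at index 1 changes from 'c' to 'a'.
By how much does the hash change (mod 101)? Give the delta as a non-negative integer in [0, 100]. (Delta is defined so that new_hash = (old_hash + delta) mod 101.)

Delta formula: (val(new) - val(old)) * B^(n-1-k) mod M
  val('a') - val('c') = 1 - 3 = -2
  B^(n-1-k) = 5^3 mod 101 = 24
  Delta = -2 * 24 mod 101 = 53

Answer: 53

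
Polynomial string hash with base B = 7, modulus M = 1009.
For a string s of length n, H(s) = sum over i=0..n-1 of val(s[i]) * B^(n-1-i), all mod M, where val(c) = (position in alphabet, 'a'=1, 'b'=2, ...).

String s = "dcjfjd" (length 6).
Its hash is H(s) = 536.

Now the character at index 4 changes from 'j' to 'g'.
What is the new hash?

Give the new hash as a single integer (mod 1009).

val('j') = 10, val('g') = 7
Position k = 4, exponent = n-1-k = 1
B^1 mod M = 7^1 mod 1009 = 7
Delta = (7 - 10) * 7 mod 1009 = 988
New hash = (536 + 988) mod 1009 = 515

Answer: 515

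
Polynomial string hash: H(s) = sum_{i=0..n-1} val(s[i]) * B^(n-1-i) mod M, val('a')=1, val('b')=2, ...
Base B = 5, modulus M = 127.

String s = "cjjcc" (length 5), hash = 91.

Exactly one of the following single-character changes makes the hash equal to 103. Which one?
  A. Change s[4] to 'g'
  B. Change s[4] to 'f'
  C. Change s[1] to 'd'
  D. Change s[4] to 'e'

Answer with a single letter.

Option A: s[4]='c'->'g', delta=(7-3)*5^0 mod 127 = 4, hash=91+4 mod 127 = 95
Option B: s[4]='c'->'f', delta=(6-3)*5^0 mod 127 = 3, hash=91+3 mod 127 = 94
Option C: s[1]='j'->'d', delta=(4-10)*5^3 mod 127 = 12, hash=91+12 mod 127 = 103 <-- target
Option D: s[4]='c'->'e', delta=(5-3)*5^0 mod 127 = 2, hash=91+2 mod 127 = 93

Answer: C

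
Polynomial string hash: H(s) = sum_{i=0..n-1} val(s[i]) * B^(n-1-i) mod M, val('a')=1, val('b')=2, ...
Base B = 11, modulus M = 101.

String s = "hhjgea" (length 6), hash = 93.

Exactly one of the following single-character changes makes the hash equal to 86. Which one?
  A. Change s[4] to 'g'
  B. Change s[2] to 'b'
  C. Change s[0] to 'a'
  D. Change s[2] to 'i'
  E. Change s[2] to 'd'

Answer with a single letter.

Option A: s[4]='e'->'g', delta=(7-5)*11^1 mod 101 = 22, hash=93+22 mod 101 = 14
Option B: s[2]='j'->'b', delta=(2-10)*11^3 mod 101 = 58, hash=93+58 mod 101 = 50
Option C: s[0]='h'->'a', delta=(1-8)*11^5 mod 101 = 5, hash=93+5 mod 101 = 98
Option D: s[2]='j'->'i', delta=(9-10)*11^3 mod 101 = 83, hash=93+83 mod 101 = 75
Option E: s[2]='j'->'d', delta=(4-10)*11^3 mod 101 = 94, hash=93+94 mod 101 = 86 <-- target

Answer: E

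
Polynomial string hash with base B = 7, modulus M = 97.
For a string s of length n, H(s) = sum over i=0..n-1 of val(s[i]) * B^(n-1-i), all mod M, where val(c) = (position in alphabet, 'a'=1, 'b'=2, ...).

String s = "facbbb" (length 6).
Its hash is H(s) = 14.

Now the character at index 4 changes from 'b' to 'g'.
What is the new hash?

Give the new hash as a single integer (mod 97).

val('b') = 2, val('g') = 7
Position k = 4, exponent = n-1-k = 1
B^1 mod M = 7^1 mod 97 = 7
Delta = (7 - 2) * 7 mod 97 = 35
New hash = (14 + 35) mod 97 = 49

Answer: 49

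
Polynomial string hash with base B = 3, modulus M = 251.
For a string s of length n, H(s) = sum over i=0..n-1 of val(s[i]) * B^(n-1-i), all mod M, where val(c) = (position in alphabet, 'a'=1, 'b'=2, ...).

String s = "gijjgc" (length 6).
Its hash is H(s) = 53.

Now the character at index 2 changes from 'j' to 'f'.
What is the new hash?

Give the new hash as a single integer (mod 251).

val('j') = 10, val('f') = 6
Position k = 2, exponent = n-1-k = 3
B^3 mod M = 3^3 mod 251 = 27
Delta = (6 - 10) * 27 mod 251 = 143
New hash = (53 + 143) mod 251 = 196

Answer: 196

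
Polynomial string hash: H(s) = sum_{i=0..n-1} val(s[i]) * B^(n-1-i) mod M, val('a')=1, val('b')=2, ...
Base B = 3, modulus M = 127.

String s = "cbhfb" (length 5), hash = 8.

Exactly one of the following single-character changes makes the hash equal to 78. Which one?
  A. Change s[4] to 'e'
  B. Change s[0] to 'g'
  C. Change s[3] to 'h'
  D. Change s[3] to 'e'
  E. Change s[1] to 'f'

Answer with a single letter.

Option A: s[4]='b'->'e', delta=(5-2)*3^0 mod 127 = 3, hash=8+3 mod 127 = 11
Option B: s[0]='c'->'g', delta=(7-3)*3^4 mod 127 = 70, hash=8+70 mod 127 = 78 <-- target
Option C: s[3]='f'->'h', delta=(8-6)*3^1 mod 127 = 6, hash=8+6 mod 127 = 14
Option D: s[3]='f'->'e', delta=(5-6)*3^1 mod 127 = 124, hash=8+124 mod 127 = 5
Option E: s[1]='b'->'f', delta=(6-2)*3^3 mod 127 = 108, hash=8+108 mod 127 = 116

Answer: B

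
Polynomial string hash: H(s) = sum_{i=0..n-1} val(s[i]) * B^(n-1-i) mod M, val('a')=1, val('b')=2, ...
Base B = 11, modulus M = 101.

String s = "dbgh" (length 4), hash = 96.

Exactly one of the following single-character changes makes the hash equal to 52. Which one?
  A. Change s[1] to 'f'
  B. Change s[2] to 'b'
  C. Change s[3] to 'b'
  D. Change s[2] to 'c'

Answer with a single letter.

Option A: s[1]='b'->'f', delta=(6-2)*11^2 mod 101 = 80, hash=96+80 mod 101 = 75
Option B: s[2]='g'->'b', delta=(2-7)*11^1 mod 101 = 46, hash=96+46 mod 101 = 41
Option C: s[3]='h'->'b', delta=(2-8)*11^0 mod 101 = 95, hash=96+95 mod 101 = 90
Option D: s[2]='g'->'c', delta=(3-7)*11^1 mod 101 = 57, hash=96+57 mod 101 = 52 <-- target

Answer: D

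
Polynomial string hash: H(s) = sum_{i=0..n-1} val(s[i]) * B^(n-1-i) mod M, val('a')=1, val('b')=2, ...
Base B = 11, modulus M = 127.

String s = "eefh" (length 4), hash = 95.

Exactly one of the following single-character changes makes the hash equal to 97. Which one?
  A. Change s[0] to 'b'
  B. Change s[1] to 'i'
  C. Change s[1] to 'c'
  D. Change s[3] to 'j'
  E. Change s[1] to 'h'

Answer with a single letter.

Answer: D

Derivation:
Option A: s[0]='e'->'b', delta=(2-5)*11^3 mod 127 = 71, hash=95+71 mod 127 = 39
Option B: s[1]='e'->'i', delta=(9-5)*11^2 mod 127 = 103, hash=95+103 mod 127 = 71
Option C: s[1]='e'->'c', delta=(3-5)*11^2 mod 127 = 12, hash=95+12 mod 127 = 107
Option D: s[3]='h'->'j', delta=(10-8)*11^0 mod 127 = 2, hash=95+2 mod 127 = 97 <-- target
Option E: s[1]='e'->'h', delta=(8-5)*11^2 mod 127 = 109, hash=95+109 mod 127 = 77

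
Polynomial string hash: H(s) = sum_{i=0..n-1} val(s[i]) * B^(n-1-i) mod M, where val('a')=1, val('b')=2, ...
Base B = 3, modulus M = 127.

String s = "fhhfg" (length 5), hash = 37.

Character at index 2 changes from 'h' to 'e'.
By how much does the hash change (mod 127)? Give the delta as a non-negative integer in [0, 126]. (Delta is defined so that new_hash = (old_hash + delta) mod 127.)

Delta formula: (val(new) - val(old)) * B^(n-1-k) mod M
  val('e') - val('h') = 5 - 8 = -3
  B^(n-1-k) = 3^2 mod 127 = 9
  Delta = -3 * 9 mod 127 = 100

Answer: 100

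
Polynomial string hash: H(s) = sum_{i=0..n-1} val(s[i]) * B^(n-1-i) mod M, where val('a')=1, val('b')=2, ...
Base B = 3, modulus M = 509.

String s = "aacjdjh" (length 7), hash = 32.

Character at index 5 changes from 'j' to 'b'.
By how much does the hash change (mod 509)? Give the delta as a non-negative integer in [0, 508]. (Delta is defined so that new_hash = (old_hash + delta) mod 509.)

Delta formula: (val(new) - val(old)) * B^(n-1-k) mod M
  val('b') - val('j') = 2 - 10 = -8
  B^(n-1-k) = 3^1 mod 509 = 3
  Delta = -8 * 3 mod 509 = 485

Answer: 485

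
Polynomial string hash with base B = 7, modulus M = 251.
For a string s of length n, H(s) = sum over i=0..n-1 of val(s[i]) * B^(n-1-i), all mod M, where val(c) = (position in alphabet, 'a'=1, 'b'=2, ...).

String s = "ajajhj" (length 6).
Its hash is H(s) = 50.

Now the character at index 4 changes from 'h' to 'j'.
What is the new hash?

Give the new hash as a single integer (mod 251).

val('h') = 8, val('j') = 10
Position k = 4, exponent = n-1-k = 1
B^1 mod M = 7^1 mod 251 = 7
Delta = (10 - 8) * 7 mod 251 = 14
New hash = (50 + 14) mod 251 = 64

Answer: 64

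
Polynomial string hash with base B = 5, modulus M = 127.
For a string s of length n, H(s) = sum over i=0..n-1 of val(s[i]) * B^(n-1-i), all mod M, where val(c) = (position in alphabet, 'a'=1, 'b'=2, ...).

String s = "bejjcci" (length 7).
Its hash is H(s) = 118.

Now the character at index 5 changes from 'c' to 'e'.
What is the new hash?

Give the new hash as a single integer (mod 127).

Answer: 1

Derivation:
val('c') = 3, val('e') = 5
Position k = 5, exponent = n-1-k = 1
B^1 mod M = 5^1 mod 127 = 5
Delta = (5 - 3) * 5 mod 127 = 10
New hash = (118 + 10) mod 127 = 1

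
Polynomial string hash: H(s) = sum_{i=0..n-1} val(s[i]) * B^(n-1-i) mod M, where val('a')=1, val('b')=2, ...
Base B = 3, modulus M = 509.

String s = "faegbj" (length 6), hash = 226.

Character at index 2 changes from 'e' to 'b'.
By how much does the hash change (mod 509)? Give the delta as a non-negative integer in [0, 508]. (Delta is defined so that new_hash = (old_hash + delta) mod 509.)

Answer: 428

Derivation:
Delta formula: (val(new) - val(old)) * B^(n-1-k) mod M
  val('b') - val('e') = 2 - 5 = -3
  B^(n-1-k) = 3^3 mod 509 = 27
  Delta = -3 * 27 mod 509 = 428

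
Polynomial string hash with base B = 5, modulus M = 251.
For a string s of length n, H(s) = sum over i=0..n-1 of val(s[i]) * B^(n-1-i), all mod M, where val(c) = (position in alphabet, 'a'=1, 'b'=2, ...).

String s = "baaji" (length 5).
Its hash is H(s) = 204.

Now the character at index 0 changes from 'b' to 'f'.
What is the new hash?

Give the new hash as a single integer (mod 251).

val('b') = 2, val('f') = 6
Position k = 0, exponent = n-1-k = 4
B^4 mod M = 5^4 mod 251 = 123
Delta = (6 - 2) * 123 mod 251 = 241
New hash = (204 + 241) mod 251 = 194

Answer: 194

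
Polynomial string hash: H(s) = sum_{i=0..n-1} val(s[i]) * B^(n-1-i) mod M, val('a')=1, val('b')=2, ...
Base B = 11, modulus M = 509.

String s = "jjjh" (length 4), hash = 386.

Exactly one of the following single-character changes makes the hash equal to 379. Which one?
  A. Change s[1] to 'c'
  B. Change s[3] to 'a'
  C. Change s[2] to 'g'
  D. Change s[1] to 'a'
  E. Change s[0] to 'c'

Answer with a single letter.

Option A: s[1]='j'->'c', delta=(3-10)*11^2 mod 509 = 171, hash=386+171 mod 509 = 48
Option B: s[3]='h'->'a', delta=(1-8)*11^0 mod 509 = 502, hash=386+502 mod 509 = 379 <-- target
Option C: s[2]='j'->'g', delta=(7-10)*11^1 mod 509 = 476, hash=386+476 mod 509 = 353
Option D: s[1]='j'->'a', delta=(1-10)*11^2 mod 509 = 438, hash=386+438 mod 509 = 315
Option E: s[0]='j'->'c', delta=(3-10)*11^3 mod 509 = 354, hash=386+354 mod 509 = 231

Answer: B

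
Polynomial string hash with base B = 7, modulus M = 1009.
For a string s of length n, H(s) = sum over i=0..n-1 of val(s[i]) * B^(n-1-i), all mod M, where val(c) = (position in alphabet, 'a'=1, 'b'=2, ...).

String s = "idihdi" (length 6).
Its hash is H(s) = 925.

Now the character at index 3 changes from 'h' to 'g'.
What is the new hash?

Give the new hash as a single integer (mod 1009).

val('h') = 8, val('g') = 7
Position k = 3, exponent = n-1-k = 2
B^2 mod M = 7^2 mod 1009 = 49
Delta = (7 - 8) * 49 mod 1009 = 960
New hash = (925 + 960) mod 1009 = 876

Answer: 876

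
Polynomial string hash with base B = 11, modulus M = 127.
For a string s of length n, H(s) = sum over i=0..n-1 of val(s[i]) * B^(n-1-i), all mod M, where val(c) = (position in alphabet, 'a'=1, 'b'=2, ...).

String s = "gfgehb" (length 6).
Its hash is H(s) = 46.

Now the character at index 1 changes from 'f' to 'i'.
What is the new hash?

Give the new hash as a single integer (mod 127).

val('f') = 6, val('i') = 9
Position k = 1, exponent = n-1-k = 4
B^4 mod M = 11^4 mod 127 = 36
Delta = (9 - 6) * 36 mod 127 = 108
New hash = (46 + 108) mod 127 = 27

Answer: 27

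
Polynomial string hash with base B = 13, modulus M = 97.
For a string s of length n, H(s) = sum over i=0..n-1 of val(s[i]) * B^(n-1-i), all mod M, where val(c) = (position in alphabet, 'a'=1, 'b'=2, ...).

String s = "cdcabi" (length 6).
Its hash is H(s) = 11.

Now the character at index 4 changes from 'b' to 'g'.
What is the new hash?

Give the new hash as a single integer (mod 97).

Answer: 76

Derivation:
val('b') = 2, val('g') = 7
Position k = 4, exponent = n-1-k = 1
B^1 mod M = 13^1 mod 97 = 13
Delta = (7 - 2) * 13 mod 97 = 65
New hash = (11 + 65) mod 97 = 76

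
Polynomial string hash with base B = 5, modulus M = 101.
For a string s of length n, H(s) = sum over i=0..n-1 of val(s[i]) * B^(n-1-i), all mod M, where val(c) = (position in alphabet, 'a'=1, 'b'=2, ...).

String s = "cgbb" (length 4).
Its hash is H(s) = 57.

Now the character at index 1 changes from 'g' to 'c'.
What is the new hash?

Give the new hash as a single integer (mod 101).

val('g') = 7, val('c') = 3
Position k = 1, exponent = n-1-k = 2
B^2 mod M = 5^2 mod 101 = 25
Delta = (3 - 7) * 25 mod 101 = 1
New hash = (57 + 1) mod 101 = 58

Answer: 58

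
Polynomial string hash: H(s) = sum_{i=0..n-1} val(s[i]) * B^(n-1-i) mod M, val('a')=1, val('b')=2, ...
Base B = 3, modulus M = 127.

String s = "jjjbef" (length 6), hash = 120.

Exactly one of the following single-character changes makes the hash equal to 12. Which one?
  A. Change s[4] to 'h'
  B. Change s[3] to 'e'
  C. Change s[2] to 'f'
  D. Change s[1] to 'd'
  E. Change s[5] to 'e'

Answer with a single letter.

Answer: C

Derivation:
Option A: s[4]='e'->'h', delta=(8-5)*3^1 mod 127 = 9, hash=120+9 mod 127 = 2
Option B: s[3]='b'->'e', delta=(5-2)*3^2 mod 127 = 27, hash=120+27 mod 127 = 20
Option C: s[2]='j'->'f', delta=(6-10)*3^3 mod 127 = 19, hash=120+19 mod 127 = 12 <-- target
Option D: s[1]='j'->'d', delta=(4-10)*3^4 mod 127 = 22, hash=120+22 mod 127 = 15
Option E: s[5]='f'->'e', delta=(5-6)*3^0 mod 127 = 126, hash=120+126 mod 127 = 119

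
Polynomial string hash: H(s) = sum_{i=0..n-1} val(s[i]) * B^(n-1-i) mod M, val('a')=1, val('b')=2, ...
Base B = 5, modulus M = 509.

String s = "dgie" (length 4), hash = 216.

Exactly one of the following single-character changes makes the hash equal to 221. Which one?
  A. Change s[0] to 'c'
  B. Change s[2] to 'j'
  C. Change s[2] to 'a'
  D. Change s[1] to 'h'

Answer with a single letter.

Option A: s[0]='d'->'c', delta=(3-4)*5^3 mod 509 = 384, hash=216+384 mod 509 = 91
Option B: s[2]='i'->'j', delta=(10-9)*5^1 mod 509 = 5, hash=216+5 mod 509 = 221 <-- target
Option C: s[2]='i'->'a', delta=(1-9)*5^1 mod 509 = 469, hash=216+469 mod 509 = 176
Option D: s[1]='g'->'h', delta=(8-7)*5^2 mod 509 = 25, hash=216+25 mod 509 = 241

Answer: B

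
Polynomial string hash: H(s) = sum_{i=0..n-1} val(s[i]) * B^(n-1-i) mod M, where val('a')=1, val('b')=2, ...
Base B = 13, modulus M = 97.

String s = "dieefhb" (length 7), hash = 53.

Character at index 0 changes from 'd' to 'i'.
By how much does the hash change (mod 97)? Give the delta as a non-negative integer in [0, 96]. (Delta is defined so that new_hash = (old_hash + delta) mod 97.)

Delta formula: (val(new) - val(old)) * B^(n-1-k) mod M
  val('i') - val('d') = 9 - 4 = 5
  B^(n-1-k) = 13^6 mod 97 = 89
  Delta = 5 * 89 mod 97 = 57

Answer: 57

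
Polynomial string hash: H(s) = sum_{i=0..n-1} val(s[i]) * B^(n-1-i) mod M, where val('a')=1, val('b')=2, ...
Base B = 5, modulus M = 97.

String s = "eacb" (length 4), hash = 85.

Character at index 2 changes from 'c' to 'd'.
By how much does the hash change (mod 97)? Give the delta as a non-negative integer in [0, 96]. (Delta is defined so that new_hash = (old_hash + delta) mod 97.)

Delta formula: (val(new) - val(old)) * B^(n-1-k) mod M
  val('d') - val('c') = 4 - 3 = 1
  B^(n-1-k) = 5^1 mod 97 = 5
  Delta = 1 * 5 mod 97 = 5

Answer: 5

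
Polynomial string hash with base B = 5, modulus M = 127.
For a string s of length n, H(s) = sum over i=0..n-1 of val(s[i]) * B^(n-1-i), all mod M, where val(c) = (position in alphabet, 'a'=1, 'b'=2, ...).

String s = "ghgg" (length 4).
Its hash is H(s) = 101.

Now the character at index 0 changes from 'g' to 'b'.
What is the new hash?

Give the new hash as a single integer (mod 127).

Answer: 111

Derivation:
val('g') = 7, val('b') = 2
Position k = 0, exponent = n-1-k = 3
B^3 mod M = 5^3 mod 127 = 125
Delta = (2 - 7) * 125 mod 127 = 10
New hash = (101 + 10) mod 127 = 111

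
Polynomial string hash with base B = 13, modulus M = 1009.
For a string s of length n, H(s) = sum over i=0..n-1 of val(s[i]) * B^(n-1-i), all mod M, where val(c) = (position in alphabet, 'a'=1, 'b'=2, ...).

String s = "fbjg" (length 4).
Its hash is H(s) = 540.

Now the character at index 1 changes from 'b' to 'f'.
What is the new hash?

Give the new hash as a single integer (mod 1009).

val('b') = 2, val('f') = 6
Position k = 1, exponent = n-1-k = 2
B^2 mod M = 13^2 mod 1009 = 169
Delta = (6 - 2) * 169 mod 1009 = 676
New hash = (540 + 676) mod 1009 = 207

Answer: 207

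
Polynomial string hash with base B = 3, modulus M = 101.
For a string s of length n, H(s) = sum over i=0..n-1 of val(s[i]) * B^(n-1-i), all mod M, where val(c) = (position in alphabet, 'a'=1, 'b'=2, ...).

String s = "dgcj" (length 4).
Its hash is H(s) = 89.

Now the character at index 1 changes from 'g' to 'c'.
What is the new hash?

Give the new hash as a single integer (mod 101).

Answer: 53

Derivation:
val('g') = 7, val('c') = 3
Position k = 1, exponent = n-1-k = 2
B^2 mod M = 3^2 mod 101 = 9
Delta = (3 - 7) * 9 mod 101 = 65
New hash = (89 + 65) mod 101 = 53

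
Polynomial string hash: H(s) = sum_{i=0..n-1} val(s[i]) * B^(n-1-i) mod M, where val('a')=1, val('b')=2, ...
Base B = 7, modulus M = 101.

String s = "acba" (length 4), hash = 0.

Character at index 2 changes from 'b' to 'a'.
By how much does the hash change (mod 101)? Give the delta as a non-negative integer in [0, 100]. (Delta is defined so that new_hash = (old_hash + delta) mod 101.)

Delta formula: (val(new) - val(old)) * B^(n-1-k) mod M
  val('a') - val('b') = 1 - 2 = -1
  B^(n-1-k) = 7^1 mod 101 = 7
  Delta = -1 * 7 mod 101 = 94

Answer: 94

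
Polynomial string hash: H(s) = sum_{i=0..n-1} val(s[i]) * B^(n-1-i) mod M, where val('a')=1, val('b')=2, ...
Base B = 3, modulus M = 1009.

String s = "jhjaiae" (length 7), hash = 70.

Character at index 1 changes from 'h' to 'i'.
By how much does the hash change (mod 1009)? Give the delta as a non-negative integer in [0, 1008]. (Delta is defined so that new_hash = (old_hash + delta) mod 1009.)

Answer: 243

Derivation:
Delta formula: (val(new) - val(old)) * B^(n-1-k) mod M
  val('i') - val('h') = 9 - 8 = 1
  B^(n-1-k) = 3^5 mod 1009 = 243
  Delta = 1 * 243 mod 1009 = 243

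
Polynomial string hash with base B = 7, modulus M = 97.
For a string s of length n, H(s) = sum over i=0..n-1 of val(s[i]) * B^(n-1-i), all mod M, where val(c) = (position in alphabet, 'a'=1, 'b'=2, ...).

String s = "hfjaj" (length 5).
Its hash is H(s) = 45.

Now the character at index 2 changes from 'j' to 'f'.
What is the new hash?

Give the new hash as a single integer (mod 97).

Answer: 43

Derivation:
val('j') = 10, val('f') = 6
Position k = 2, exponent = n-1-k = 2
B^2 mod M = 7^2 mod 97 = 49
Delta = (6 - 10) * 49 mod 97 = 95
New hash = (45 + 95) mod 97 = 43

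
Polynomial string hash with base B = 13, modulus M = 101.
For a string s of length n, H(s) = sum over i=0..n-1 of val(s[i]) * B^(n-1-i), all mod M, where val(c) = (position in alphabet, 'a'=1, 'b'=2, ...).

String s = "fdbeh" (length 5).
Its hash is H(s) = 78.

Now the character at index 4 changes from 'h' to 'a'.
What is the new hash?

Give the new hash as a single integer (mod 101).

Answer: 71

Derivation:
val('h') = 8, val('a') = 1
Position k = 4, exponent = n-1-k = 0
B^0 mod M = 13^0 mod 101 = 1
Delta = (1 - 8) * 1 mod 101 = 94
New hash = (78 + 94) mod 101 = 71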